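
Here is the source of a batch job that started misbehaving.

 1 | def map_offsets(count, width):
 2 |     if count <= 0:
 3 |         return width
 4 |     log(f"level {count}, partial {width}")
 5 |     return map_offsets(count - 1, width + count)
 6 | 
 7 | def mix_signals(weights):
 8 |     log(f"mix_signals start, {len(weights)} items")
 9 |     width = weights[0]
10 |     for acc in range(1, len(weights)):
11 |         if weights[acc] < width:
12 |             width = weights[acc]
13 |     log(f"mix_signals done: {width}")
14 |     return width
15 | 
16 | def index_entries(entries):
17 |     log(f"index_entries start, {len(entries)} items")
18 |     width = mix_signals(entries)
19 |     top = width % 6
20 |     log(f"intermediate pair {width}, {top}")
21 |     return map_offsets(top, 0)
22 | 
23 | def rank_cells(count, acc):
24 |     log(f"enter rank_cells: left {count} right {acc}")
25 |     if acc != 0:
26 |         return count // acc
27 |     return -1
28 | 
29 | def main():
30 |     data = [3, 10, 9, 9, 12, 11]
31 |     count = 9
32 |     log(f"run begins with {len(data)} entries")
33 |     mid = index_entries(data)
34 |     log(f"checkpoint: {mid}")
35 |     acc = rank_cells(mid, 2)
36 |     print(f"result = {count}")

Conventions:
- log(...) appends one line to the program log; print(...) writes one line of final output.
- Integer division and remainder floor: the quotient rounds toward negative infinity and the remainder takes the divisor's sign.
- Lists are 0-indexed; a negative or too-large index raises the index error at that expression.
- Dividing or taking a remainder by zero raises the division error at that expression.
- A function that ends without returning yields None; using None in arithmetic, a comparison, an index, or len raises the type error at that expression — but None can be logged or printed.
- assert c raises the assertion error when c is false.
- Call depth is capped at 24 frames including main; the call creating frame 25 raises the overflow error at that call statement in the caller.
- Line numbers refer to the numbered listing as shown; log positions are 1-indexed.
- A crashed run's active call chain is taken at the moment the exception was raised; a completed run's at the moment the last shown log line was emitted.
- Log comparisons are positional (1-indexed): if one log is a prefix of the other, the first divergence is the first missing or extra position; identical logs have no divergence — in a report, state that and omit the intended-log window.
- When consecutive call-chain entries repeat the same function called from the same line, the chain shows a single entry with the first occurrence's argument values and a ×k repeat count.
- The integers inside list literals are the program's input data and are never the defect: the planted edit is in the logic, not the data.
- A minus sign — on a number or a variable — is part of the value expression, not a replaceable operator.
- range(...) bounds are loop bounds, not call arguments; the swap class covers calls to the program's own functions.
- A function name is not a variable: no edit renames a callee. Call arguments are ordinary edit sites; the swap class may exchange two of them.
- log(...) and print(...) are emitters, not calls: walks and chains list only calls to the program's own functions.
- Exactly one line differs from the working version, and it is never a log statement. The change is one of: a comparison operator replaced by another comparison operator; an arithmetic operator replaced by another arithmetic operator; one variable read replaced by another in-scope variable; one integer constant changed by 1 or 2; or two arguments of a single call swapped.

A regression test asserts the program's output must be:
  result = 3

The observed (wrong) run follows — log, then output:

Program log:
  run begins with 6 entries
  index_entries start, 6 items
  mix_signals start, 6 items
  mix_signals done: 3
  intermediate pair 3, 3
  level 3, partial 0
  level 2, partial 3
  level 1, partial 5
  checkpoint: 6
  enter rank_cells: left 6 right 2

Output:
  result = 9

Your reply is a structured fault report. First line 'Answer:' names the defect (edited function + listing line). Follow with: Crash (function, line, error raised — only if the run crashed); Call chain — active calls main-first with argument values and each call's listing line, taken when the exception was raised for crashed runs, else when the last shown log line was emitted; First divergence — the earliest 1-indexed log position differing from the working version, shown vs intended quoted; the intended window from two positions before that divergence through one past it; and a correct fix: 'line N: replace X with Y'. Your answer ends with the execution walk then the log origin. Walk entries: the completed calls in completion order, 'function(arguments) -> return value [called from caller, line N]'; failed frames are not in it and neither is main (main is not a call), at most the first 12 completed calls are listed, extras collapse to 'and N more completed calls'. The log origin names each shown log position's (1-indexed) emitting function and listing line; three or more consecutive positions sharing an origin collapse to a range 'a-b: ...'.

Answer: the defect is in main at line 36.
Key fact: Log streams are identical — the defect surfaces only in the printed output.
Call chain: main -> rank_cells(6, 2) (called at line 35).
First divergence: none — the logs agree in full.
Execution walk:
  mix_signals([3, 10, 9, 9, 12, 11]) -> 3  [called from index_entries, line 18]
  map_offsets(0, 6) -> 6  [called from map_offsets, line 5]
  map_offsets(1, 5) -> 6  [called from map_offsets, line 5]
  map_offsets(2, 3) -> 6  [called from map_offsets, line 5]
  map_offsets(3, 0) -> 6  [called from index_entries, line 21]
  index_entries([3, 10, 9, 9, 12, 11]) -> 6  [called from main, line 33]
  rank_cells(6, 2) -> 3  [called from main, line 35]
Log line origins:
  1: logged in main at line 32
  2: logged in index_entries at line 17
  3: logged in mix_signals at line 8
  4: logged in mix_signals at line 13
  5: logged in index_entries at line 20
  6-8: logged in map_offsets at line 4
  9: logged in main at line 34
  10: logged in rank_cells at line 24
A correct fix: line 36: replace `count` with `acc`.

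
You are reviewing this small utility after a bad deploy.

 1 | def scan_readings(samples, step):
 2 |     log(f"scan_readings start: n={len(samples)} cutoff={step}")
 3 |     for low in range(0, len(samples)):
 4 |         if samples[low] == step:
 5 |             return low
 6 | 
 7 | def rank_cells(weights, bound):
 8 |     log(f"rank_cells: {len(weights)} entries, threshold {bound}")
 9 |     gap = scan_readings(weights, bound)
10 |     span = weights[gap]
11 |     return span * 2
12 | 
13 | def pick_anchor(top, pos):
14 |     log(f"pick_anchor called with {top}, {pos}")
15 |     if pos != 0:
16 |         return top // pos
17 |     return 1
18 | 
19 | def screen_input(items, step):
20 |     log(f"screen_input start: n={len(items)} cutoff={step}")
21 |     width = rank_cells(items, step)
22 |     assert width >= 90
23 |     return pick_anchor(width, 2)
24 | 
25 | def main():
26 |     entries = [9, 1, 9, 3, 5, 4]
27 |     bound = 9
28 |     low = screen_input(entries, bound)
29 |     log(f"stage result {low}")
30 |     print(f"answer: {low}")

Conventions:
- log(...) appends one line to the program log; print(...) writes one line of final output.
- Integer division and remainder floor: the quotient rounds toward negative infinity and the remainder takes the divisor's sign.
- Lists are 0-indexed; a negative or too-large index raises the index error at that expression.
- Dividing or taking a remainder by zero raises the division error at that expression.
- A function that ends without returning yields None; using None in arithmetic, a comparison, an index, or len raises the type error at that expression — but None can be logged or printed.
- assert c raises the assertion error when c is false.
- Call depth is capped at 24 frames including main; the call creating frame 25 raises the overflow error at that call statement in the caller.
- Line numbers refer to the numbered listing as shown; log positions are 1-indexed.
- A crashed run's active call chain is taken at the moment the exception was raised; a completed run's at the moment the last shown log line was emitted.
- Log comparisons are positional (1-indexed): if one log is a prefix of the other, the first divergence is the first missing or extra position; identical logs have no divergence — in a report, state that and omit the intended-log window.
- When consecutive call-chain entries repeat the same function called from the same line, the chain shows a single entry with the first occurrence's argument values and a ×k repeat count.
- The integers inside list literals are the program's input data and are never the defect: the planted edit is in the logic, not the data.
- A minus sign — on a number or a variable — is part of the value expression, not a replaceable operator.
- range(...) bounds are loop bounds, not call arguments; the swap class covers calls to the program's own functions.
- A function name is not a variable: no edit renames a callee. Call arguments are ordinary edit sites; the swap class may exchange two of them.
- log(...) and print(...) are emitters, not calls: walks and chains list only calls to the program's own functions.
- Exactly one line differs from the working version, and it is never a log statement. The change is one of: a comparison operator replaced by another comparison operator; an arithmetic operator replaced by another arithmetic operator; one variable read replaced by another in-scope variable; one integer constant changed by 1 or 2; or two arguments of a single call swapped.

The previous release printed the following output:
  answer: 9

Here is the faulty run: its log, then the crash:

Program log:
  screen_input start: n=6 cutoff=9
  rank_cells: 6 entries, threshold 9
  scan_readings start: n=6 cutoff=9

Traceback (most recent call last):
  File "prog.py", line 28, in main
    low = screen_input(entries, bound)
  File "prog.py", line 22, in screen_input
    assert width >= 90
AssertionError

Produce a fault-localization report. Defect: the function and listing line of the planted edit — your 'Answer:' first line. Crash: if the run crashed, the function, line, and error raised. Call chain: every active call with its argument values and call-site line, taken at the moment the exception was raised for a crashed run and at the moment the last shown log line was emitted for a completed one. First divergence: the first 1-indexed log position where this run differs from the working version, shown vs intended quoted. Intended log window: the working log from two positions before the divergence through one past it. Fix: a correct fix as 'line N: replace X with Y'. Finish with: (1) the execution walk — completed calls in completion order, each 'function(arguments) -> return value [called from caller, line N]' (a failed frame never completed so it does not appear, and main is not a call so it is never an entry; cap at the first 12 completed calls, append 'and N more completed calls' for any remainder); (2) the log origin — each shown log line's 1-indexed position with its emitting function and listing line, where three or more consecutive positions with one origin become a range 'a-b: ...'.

Answer: the defect is in screen_input at line 22.
Key observation: After 3 matching log lines the faulty run goes silent, while the working version continues with 'pick_anchor called with 18, 2'.
Crash: screen_input, line 22, AssertionError.
Call chain: main -> screen_input([9, 1, 9, 3, 5, 4], 9) (called at line 28).
First divergence: position 4 (shown log ended at 3 lines; the working version continues: 'pick_anchor called with 18, 2').
Intended log window:
  2: rank_cells: 6 entries, threshold 9
  3: scan_readings start: n=6 cutoff=9
  4: pick_anchor called with 18, 2
  5: stage result 9
Execution walk:
  scan_readings([9, 1, 9, 3, 5, 4], 9) -> 0  [called from rank_cells, line 9]
  rank_cells([9, 1, 9, 3, 5, 4], 9) -> 18  [called from screen_input, line 21]
Log line origins:
  1: logged in screen_input at line 20
  2: logged in rank_cells at line 8
  3: logged in scan_readings at line 2
A correct fix: line 22: replace `>=` with `<=`.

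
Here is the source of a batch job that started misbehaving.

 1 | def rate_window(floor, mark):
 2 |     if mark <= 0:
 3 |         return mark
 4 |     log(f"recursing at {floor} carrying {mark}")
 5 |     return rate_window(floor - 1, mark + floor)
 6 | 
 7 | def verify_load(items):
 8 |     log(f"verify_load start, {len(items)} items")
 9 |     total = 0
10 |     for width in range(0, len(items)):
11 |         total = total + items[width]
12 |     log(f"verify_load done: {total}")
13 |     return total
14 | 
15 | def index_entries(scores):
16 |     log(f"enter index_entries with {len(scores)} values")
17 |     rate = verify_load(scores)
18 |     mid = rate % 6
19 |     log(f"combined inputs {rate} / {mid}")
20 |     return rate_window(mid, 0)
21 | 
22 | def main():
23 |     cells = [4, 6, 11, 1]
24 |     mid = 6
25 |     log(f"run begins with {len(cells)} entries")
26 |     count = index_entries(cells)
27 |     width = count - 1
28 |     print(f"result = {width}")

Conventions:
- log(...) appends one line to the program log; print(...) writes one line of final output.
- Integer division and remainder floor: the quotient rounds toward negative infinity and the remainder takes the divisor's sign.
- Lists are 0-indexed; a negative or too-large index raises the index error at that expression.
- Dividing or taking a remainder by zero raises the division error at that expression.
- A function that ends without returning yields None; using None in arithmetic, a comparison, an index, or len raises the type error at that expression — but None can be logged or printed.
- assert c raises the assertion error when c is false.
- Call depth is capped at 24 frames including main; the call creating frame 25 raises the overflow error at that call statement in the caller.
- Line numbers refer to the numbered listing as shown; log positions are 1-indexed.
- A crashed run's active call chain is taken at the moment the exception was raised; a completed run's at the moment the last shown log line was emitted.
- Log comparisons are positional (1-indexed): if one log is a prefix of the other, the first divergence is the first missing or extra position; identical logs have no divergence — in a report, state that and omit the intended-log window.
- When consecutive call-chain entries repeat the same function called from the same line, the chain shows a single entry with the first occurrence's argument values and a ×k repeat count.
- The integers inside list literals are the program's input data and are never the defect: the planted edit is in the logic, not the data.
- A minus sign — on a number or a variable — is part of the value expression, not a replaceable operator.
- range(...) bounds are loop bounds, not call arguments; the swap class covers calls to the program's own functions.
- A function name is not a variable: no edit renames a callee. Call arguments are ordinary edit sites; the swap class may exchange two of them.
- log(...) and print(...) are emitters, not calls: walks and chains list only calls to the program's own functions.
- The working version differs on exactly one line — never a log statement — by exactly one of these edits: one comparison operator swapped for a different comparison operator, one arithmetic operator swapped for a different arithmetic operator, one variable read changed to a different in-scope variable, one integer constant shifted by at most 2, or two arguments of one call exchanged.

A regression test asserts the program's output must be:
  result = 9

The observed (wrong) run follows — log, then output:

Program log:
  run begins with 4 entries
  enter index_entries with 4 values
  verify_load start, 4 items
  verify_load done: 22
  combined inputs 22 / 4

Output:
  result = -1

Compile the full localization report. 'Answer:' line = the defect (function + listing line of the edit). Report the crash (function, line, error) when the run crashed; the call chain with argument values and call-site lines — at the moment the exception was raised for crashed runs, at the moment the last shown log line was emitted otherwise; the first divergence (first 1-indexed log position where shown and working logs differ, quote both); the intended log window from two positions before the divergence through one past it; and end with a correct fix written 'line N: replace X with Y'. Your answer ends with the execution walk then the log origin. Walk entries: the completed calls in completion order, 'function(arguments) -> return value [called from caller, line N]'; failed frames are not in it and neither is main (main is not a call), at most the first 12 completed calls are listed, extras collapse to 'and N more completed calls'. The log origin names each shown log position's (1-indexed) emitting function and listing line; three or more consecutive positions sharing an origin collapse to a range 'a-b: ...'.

Answer: the defect is in rate_window at line 2.
Core observation: After 5 matching log lines the faulty run goes silent, while the working version continues with 'recursing at 4 carrying 0'.
Call chain: main -> index_entries([4, 6, 11, 1]) (called at line 26).
First divergence: position 6; the shown log stops at 5 lines while the working version next logs 'recursing at 4 carrying 0'.
Intended log window:
  4: verify_load done: 22
  5: combined inputs 22 / 4
  6: recursing at 4 carrying 0
  7: recursing at 3 carrying 4
Execution walk:
  verify_load([4, 6, 11, 1]) -> 22  [called from index_entries, line 17]
  rate_window(4, 0) -> 0  [called from index_entries, line 20]
  index_entries([4, 6, 11, 1]) -> 0  [called from main, line 26]
Log origin:
  1: logged in main at line 25
  2: logged in index_entries at line 16
  3: logged in verify_load at line 8
  4: logged in verify_load at line 12
  5: logged in index_entries at line 19
A correct fix: line 2: replace `mark` with `floor`.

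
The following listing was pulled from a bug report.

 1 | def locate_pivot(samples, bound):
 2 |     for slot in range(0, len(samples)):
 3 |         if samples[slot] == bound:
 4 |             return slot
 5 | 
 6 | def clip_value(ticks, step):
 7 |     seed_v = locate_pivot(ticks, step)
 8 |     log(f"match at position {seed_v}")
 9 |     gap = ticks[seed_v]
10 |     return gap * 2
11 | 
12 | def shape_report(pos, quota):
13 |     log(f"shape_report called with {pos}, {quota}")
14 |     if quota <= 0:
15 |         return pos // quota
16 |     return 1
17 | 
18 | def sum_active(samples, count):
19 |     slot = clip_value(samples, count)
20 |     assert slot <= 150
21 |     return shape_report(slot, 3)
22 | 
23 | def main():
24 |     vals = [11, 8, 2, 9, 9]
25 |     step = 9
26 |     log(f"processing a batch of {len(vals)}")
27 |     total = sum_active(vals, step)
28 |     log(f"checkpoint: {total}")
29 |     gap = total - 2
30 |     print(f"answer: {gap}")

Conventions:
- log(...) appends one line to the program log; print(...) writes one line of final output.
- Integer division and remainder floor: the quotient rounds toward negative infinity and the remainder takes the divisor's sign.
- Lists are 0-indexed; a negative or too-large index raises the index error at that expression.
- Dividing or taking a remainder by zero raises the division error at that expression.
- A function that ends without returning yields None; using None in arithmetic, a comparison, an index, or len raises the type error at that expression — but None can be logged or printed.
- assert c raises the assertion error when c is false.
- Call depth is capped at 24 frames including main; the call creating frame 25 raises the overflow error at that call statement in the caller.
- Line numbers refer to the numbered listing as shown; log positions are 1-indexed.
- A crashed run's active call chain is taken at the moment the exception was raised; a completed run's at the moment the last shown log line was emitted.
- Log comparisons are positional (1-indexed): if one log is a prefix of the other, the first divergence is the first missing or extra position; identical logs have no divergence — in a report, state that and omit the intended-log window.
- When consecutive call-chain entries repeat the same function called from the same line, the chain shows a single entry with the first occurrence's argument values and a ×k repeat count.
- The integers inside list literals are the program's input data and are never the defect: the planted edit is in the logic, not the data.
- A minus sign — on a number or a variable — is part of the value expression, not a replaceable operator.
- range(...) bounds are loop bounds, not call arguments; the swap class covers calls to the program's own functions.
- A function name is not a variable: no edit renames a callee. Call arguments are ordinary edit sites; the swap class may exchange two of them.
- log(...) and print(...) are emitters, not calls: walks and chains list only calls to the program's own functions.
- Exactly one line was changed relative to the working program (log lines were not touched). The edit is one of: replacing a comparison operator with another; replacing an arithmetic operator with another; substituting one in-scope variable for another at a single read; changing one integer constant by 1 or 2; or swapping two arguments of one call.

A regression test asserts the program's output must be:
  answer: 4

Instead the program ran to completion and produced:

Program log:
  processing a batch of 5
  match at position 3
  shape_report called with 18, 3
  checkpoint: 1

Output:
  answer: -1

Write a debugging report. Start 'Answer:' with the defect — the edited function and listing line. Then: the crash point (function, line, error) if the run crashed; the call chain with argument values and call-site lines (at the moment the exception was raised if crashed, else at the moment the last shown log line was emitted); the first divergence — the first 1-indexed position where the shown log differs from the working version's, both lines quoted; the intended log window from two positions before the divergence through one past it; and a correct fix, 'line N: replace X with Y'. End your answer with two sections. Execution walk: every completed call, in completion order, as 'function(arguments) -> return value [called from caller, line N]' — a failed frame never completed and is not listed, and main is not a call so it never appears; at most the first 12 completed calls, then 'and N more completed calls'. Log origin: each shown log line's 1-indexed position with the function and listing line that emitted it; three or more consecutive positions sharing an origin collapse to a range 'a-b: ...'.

Answer: the defect is in shape_report at line 14.
Core observation: The earliest visible damage is log position 4 — 'checkpoint: 1' rather than the intended 'checkpoint: 6'.
Call chain: main.
First divergence: at position 4 the run shows 'checkpoint: 1' where the working version logs 'checkpoint: 6'.
Intended log window:
  2: match at position 3
  3: shape_report called with 18, 3
  4: checkpoint: 6
Execution walk:
  locate_pivot([11, 8, 2, 9, 9], 9) -> 3  [called from clip_value, line 7]
  clip_value([11, 8, 2, 9, 9], 9) -> 18  [called from sum_active, line 19]
  shape_report(18, 3) -> 1  [called from sum_active, line 21]
  sum_active([11, 8, 2, 9, 9], 9) -> 1  [called from main, line 27]
Log origin:
  1 — main, line 26
  2 — clip_value, line 8
  3 — shape_report, line 13
  4 — main, line 28
A correct fix: line 14: replace `<=` with `!=`.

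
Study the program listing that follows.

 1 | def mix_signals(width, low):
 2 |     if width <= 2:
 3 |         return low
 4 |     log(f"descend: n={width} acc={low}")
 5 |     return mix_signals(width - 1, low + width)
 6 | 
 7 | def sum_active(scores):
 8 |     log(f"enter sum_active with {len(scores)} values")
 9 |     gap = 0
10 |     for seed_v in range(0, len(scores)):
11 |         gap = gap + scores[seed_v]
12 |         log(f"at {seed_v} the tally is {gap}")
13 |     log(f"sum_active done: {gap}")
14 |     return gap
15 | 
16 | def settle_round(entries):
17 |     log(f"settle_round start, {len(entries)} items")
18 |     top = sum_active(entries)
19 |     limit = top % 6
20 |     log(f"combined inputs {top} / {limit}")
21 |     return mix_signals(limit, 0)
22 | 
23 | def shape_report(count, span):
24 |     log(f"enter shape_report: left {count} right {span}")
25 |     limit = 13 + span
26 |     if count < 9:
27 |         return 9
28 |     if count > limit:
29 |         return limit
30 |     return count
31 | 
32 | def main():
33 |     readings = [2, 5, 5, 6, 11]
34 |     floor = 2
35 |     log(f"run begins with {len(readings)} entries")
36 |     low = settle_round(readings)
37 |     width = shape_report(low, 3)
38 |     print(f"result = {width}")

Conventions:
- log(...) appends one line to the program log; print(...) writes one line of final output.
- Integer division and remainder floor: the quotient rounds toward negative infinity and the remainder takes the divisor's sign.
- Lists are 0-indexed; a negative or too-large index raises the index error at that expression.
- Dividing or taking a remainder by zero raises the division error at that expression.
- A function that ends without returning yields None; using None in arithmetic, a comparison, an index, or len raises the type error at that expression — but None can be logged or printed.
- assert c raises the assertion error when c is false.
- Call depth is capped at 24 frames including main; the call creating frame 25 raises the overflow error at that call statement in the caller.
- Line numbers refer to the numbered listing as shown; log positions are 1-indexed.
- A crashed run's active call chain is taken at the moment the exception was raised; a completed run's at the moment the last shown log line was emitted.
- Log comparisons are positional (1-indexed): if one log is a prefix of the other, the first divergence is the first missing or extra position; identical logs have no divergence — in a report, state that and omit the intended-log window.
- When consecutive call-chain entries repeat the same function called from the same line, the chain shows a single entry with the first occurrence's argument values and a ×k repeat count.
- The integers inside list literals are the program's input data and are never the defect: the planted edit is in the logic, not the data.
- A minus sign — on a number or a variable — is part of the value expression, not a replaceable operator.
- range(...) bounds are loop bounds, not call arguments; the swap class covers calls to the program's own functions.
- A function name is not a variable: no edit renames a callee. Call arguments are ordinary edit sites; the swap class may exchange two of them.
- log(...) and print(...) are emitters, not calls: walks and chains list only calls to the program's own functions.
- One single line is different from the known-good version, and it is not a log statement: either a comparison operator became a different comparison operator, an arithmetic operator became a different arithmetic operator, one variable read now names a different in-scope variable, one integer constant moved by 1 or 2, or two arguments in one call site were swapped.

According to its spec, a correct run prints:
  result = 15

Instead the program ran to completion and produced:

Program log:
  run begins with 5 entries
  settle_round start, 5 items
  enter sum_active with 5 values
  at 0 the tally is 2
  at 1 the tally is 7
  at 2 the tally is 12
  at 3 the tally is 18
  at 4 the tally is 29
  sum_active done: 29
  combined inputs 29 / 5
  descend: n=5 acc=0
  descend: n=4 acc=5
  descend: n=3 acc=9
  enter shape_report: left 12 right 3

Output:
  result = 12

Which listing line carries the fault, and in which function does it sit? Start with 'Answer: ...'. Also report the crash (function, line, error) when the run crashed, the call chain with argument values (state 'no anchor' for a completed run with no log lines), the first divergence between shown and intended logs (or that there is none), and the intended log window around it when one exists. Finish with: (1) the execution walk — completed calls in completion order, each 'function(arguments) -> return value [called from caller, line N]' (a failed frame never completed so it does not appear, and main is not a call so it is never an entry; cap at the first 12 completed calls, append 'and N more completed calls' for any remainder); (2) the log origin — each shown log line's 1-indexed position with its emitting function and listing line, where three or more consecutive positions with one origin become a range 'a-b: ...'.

Answer: the defect is in mix_signals at line 2.
Key fact: The log first diverges at position 14: the faulty run prints 'enter shape_report: left 12 right 3' where the working version prints 'descend: n=2 acc=12'.
Call chain: main -> shape_report(12, 3) (called at line 37).
First divergence: at position 14 the run shows 'enter shape_report: left 12 right 3' where the working version logs 'descend: n=2 acc=12'.
Intended log window:
  12: descend: n=4 acc=5
  13: descend: n=3 acc=9
  14: descend: n=2 acc=12
  15: descend: n=1 acc=14
Execution walk:
  sum_active([2, 5, 5, 6, 11]) -> 29  [called from settle_round, line 18]
  mix_signals(2, 12) -> 12  [called from mix_signals, line 5]
  mix_signals(3, 9) -> 12  [called from mix_signals, line 5]
  mix_signals(4, 5) -> 12  [called from mix_signals, line 5]
  mix_signals(5, 0) -> 12  [called from settle_round, line 21]
  settle_round([2, 5, 5, 6, 11]) -> 12  [called from main, line 36]
  shape_report(12, 3) -> 12  [called from main, line 37]
Log origins:
  1: from main, line 35
  2: from settle_round, line 17
  3: from sum_active, line 8
  4-8: from sum_active, line 12
  9: from sum_active, line 13
  10: from settle_round, line 20
  11-13: from mix_signals, line 4
  14: from shape_report, line 24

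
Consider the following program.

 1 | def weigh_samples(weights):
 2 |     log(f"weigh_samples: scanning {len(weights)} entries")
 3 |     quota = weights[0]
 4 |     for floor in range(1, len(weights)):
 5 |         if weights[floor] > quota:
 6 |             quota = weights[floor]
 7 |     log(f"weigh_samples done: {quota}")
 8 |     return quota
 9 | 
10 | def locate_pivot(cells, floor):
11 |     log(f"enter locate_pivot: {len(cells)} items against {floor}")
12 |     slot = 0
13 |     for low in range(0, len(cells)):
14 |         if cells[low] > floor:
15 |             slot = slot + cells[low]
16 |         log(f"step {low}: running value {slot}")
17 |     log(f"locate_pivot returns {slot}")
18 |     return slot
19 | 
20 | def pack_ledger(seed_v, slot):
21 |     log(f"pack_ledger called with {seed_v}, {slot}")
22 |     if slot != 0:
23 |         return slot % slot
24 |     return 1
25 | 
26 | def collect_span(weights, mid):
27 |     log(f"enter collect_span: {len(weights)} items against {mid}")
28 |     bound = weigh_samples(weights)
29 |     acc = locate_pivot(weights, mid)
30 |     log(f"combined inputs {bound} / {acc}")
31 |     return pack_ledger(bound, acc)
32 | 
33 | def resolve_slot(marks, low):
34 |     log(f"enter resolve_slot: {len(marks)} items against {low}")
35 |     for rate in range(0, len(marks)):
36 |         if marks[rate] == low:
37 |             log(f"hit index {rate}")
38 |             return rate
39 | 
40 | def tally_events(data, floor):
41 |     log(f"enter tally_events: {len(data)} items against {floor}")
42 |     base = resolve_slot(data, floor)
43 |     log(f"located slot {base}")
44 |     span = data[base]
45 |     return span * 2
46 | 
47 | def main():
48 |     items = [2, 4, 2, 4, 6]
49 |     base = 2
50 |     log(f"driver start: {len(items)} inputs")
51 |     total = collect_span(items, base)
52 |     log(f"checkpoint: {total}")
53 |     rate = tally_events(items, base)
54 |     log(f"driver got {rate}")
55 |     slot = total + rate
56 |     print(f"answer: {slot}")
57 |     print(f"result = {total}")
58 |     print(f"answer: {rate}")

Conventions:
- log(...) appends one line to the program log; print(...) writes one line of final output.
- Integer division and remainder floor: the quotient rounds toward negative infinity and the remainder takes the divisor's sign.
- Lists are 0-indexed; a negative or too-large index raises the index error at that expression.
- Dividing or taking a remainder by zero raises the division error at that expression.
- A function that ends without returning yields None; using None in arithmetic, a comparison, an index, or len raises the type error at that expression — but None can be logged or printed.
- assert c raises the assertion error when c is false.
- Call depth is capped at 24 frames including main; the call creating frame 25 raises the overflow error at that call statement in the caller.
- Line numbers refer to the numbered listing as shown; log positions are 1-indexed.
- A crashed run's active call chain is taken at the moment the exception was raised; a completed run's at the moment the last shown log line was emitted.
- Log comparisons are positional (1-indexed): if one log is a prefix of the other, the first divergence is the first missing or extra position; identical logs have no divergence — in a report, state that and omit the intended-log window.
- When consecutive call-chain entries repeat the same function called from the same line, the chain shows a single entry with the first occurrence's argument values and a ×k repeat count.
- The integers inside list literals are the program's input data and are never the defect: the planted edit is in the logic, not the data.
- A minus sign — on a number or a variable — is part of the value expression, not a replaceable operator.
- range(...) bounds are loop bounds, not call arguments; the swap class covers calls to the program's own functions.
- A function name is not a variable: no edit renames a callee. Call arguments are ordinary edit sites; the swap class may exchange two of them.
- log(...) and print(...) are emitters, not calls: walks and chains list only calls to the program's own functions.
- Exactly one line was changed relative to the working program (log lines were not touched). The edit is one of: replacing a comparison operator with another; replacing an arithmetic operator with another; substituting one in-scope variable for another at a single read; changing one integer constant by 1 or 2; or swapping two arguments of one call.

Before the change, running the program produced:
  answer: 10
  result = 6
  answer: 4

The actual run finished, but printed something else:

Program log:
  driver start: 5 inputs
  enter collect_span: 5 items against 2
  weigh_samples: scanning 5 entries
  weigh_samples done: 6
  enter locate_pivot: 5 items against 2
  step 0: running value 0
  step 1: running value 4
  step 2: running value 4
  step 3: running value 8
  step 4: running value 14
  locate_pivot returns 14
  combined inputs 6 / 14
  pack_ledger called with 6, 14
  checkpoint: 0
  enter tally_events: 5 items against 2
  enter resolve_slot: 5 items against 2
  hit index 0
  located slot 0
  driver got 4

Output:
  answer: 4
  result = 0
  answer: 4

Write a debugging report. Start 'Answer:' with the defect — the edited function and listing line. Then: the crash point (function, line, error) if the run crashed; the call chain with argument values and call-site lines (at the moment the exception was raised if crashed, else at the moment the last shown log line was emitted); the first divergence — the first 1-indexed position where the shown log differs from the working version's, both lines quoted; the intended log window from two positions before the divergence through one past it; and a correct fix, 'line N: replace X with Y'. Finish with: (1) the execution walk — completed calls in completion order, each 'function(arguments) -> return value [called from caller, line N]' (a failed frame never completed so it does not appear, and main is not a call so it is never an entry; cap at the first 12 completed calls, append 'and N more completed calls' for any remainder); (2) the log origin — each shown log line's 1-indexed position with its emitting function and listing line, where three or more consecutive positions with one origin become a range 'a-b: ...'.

Answer: the defect is in pack_ledger at line 23.
Key fact: Log line 14 is where behavior first shows: 'checkpoint: 0' appears instead of 'checkpoint: 6'.
Call chain: main.
First divergence: position 14; shown 'checkpoint: 0' vs intended 'checkpoint: 6'.
Intended log window:
  12: combined inputs 6 / 14
  13: pack_ledger called with 6, 14
  14: checkpoint: 6
  15: enter tally_events: 5 items against 2
Execution walk:
  weigh_samples([2, 4, 2, 4, 6]) -> 6  [called from collect_span, line 28]
  locate_pivot([2, 4, 2, 4, 6], 2) -> 14  [called from collect_span, line 29]
  pack_ledger(6, 14) -> 0  [called from collect_span, line 31]
  collect_span([2, 4, 2, 4, 6], 2) -> 0  [called from main, line 51]
  resolve_slot([2, 4, 2, 4, 6], 2) -> 0  [called from tally_events, line 42]
  tally_events([2, 4, 2, 4, 6], 2) -> 4  [called from main, line 53]
Log line origins:
  1 — main, line 50
  2 — collect_span, line 27
  3 — weigh_samples, line 2
  4 — weigh_samples, line 7
  5 — locate_pivot, line 11
  6-10 — locate_pivot, line 16
  11 — locate_pivot, line 17
  12 — collect_span, line 30
  13 — pack_ledger, line 21
  14 — main, line 52
  15 — tally_events, line 41
  16 — resolve_slot, line 34
  17 — resolve_slot, line 37
  18 — tally_events, line 43
  19 — main, line 54
A correct fix: line 23: replace `slot % slot` with `seed_v % slot`.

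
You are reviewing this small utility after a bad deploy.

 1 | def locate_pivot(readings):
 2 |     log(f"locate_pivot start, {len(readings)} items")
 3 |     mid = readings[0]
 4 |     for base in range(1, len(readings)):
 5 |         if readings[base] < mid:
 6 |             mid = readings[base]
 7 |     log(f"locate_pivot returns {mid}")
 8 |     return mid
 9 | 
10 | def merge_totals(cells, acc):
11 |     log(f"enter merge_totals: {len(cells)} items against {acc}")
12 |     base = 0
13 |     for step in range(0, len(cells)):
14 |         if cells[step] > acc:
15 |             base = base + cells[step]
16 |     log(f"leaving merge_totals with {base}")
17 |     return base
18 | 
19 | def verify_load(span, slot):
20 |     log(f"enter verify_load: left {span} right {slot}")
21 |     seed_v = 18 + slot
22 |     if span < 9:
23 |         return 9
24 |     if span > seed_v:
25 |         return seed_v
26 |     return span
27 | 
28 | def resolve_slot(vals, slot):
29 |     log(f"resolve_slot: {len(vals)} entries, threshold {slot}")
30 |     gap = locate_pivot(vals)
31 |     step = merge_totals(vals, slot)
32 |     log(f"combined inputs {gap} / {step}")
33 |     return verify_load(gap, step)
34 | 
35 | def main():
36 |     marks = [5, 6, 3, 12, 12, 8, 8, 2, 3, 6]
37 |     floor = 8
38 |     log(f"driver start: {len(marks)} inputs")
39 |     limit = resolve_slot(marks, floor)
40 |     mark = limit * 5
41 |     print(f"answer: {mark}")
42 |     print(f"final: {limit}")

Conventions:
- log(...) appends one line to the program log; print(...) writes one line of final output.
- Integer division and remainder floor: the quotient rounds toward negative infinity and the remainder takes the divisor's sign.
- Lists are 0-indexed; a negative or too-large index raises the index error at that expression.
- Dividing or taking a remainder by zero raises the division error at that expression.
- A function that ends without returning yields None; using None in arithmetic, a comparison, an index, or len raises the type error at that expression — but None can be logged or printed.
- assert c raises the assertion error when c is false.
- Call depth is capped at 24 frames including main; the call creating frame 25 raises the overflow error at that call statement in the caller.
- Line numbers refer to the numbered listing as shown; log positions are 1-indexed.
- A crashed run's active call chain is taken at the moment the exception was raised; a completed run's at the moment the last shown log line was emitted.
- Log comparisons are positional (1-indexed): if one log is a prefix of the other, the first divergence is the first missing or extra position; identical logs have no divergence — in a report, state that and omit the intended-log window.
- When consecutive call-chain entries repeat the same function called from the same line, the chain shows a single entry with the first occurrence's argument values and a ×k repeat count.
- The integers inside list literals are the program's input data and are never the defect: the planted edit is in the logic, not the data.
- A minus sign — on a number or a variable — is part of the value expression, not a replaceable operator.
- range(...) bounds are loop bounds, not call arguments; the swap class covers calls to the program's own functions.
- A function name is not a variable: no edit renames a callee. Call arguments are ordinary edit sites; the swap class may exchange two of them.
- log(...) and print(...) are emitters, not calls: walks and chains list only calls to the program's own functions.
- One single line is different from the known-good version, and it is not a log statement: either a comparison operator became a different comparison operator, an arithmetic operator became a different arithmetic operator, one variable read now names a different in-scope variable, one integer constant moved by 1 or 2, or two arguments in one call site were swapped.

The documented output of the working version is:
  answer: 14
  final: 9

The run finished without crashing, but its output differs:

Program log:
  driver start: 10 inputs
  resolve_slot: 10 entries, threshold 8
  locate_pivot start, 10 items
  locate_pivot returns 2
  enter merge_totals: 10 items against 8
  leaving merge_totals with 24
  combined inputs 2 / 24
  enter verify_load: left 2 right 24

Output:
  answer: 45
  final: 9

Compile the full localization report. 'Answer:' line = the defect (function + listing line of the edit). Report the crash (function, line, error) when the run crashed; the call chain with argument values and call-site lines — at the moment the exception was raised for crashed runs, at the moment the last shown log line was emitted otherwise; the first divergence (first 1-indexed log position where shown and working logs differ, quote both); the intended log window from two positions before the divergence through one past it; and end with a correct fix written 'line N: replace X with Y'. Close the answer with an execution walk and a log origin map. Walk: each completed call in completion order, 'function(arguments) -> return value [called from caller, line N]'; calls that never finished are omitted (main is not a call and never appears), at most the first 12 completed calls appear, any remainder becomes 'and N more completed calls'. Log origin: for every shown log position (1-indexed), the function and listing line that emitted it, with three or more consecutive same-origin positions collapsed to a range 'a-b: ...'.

Answer: the defect is in main at line 40.
Key fact: No log line changed; the fault shows up purely in the output.
Call chain: main -> resolve_slot([5, 6, 3, 12, 12, 8, 8, 2, 3, 6], 8) (called at line 39) -> verify_load(2, 24) (called at line 33).
First divergence: none — the logs agree in full.
Execution walk:
  locate_pivot([5, 6, 3, 12, 12, 8, 8, 2, 3, 6]) -> 2  [called from resolve_slot, line 30]
  merge_totals([5, 6, 3, 12, 12, 8, 8, 2, 3, 6], 8) -> 24  [called from resolve_slot, line 31]
  verify_load(2, 24) -> 9  [called from resolve_slot, line 33]
  resolve_slot([5, 6, 3, 12, 12, 8, 8, 2, 3, 6], 8) -> 9  [called from main, line 39]
Log origin:
  1 — main, line 38
  2 — resolve_slot, line 29
  3 — locate_pivot, line 2
  4 — locate_pivot, line 7
  5 — merge_totals, line 11
  6 — merge_totals, line 16
  7 — resolve_slot, line 32
  8 — verify_load, line 20
A correct fix: line 40: replace `*` with `+`.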